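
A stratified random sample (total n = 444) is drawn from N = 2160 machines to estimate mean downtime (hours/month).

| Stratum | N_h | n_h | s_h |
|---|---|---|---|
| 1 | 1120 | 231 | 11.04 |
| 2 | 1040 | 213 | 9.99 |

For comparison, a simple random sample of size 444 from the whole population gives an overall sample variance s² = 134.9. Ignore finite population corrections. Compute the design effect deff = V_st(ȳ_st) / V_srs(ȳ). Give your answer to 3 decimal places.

deff ≈ 0.824

V̂(ȳ_st) = Σ W_h² s_h²/n_h, with W_h = N_h/N and N = 2160:
  stratum 1: (1120/2160)²·11.04²/231 = 0.141858
  stratum 2: (1040/2160)²·9.99²/213 = 0.10862
V_st = 0.250478
V_srs = s²/n = 134.9/444 = 0.303829
deff = V_st / V_srs = 0.250478/0.303829 = 0.8244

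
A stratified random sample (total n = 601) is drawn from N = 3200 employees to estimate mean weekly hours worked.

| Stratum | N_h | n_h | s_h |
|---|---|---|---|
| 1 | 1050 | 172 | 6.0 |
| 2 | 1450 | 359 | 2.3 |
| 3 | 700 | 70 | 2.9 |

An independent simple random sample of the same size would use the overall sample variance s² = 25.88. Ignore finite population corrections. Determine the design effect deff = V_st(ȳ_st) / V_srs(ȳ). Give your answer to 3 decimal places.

V̂(ȳ_st) = Σ W_h² s_h²/n_h, with W_h = N_h/N and N = 3200:
  stratum 1: (1050/3200)²·6.0²/172 = 0.0225347
  stratum 2: (1450/3200)²·2.3²/359 = 0.0030255
  stratum 3: (700/3200)²·2.9²/70 = 0.00574902
V_st = 0.0313093
V_srs = s²/n = 25.88/601 = 0.0430616
deff = V_st / V_srs = 0.0313093/0.0430616 = 0.7271

deff ≈ 0.727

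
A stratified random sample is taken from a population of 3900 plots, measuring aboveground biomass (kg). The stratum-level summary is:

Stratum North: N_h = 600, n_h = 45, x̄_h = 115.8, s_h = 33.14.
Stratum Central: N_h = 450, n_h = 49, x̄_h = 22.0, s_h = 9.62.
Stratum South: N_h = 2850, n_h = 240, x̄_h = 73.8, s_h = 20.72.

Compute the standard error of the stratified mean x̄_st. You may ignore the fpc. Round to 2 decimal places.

V̂(x̄_st) = Σ W_h² s_h²/n_h, with W_h = N_h/N and N = 3900:
  stratum North: (600/3900)²·33.14²/45 = 0.577651
  stratum Central: (450/3900)²·9.62²/49 = 0.0251449
  stratum South: (2850/3900)²·20.72²/240 = 0.955276
V̂(x̄_st) = 1.55807
SE(x̄_st) = √1.55807 = 1.24823

SE(x̄_st) ≈ 1.25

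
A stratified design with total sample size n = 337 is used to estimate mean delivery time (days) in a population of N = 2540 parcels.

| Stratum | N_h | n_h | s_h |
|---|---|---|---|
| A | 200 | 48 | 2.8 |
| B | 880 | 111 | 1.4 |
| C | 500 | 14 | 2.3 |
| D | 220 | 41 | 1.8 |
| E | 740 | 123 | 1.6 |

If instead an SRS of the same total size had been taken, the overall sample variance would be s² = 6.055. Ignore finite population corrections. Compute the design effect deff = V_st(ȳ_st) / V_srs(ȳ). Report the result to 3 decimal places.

V̂(ȳ_st) = Σ W_h² s_h²/n_h, with W_h = N_h/N and N = 2540:
  stratum A: (200/2540)²·2.8²/48 = 0.00101267
  stratum B: (880/2540)²·1.4²/111 = 0.00211949
  stratum C: (500/2540)²·2.3²/14 = 0.014642
  stratum D: (220/2540)²·1.8²/41 = 0.000592842
  stratum E: (740/2540)²·1.6²/123 = 0.00176657
V_st = 0.0201336
V_srs = s²/n = 6.055/337 = 0.0179674
deff = V_st / V_srs = 0.0201336/0.0179674 = 1.1206

deff ≈ 1.121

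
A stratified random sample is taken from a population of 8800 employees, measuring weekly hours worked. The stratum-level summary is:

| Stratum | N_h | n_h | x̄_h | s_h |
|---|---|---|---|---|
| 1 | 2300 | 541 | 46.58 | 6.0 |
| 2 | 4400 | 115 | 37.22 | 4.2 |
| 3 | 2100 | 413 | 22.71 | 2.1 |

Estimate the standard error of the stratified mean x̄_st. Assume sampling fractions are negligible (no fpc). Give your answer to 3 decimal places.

SE(x̄_st) ≈ 0.209

V̂(x̄_st) = Σ W_h² s_h²/n_h, with W_h = N_h/N and N = 8800:
  stratum 1: (2300/8800)²·6.0²/541 = 0.00454565
  stratum 2: (4400/8800)²·4.2²/115 = 0.0383478
  stratum 3: (2100/8800)²·2.1²/413 = 0.000608081
V̂(x̄_st) = 0.0435016
SE(x̄_st) = √0.0435016 = 0.20857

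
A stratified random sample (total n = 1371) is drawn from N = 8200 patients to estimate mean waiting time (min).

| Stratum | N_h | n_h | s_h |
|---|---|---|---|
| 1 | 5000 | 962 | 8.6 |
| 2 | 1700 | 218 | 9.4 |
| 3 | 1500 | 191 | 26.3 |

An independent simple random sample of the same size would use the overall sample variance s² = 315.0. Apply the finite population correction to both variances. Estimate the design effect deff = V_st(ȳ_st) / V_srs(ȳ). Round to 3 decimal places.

V̂(ȳ_st) = Σ W_h² (1 − n_h/N_h) s_h²/n_h, with W_h = N_h/N and N = 8200:
  stratum 1: (5000/8200)²·(1 − 962/5000)·8.6²/962 = 0.023085
  stratum 2: (1700/8200)²·(1 − 218/1700)·9.4²/218 = 0.0151869
  stratum 3: (1500/8200)²·(1 − 191/1500)·26.3²/191 = 0.10575
V_st = 0.144022
V_srs = (1 − 1371/8200)·315.0/1371 = 0.191345
deff = V_st / V_srs = 0.144022/0.191345 = 0.7527

deff ≈ 0.753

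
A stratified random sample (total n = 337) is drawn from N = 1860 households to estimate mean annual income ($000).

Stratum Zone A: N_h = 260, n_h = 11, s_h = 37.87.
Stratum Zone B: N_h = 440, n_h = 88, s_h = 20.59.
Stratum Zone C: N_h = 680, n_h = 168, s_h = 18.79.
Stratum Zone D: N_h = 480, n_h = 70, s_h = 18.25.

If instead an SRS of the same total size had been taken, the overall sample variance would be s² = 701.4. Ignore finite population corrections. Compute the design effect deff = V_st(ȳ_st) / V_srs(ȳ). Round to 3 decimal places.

deff ≈ 1.641

V̂(ȳ_st) = Σ W_h² s_h²/n_h, with W_h = N_h/N and N = 1860:
  stratum Zone A: (260/1860)²·37.87²/11 = 2.54753
  stratum Zone B: (440/1860)²·20.59²/88 = 0.269594
  stratum Zone C: (680/1860)²·18.79²/168 = 0.28089
  stratum Zone D: (480/1860)²·18.25²/70 = 0.316872
V_st = 3.41488
V_srs = s²/n = 701.4/337 = 2.08131
deff = V_st / V_srs = 3.41488/2.08131 = 1.6407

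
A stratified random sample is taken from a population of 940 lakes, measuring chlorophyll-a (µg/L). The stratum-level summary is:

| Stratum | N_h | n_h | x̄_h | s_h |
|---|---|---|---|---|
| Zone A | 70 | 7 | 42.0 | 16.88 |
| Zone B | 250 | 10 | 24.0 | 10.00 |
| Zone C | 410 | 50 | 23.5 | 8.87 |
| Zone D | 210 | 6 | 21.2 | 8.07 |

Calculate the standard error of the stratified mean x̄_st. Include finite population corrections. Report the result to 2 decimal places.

SE(x̄_st) ≈ 1.29

V̂(x̄_st) = Σ W_h² (1 − n_h/N_h) s_h²/n_h, with W_h = N_h/N and N = 940:
  stratum Zone A: (70/940)²·(1 − 7/70)·16.88²/7 = 0.203156
  stratum Zone B: (250/940)²·(1 − 10/250)·10.00²/10 = 0.67904
  stratum Zone C: (410/940)²·(1 − 50/410)·8.87²/50 = 0.26285
  stratum Zone D: (210/940)²·(1 − 6/210)·8.07²/6 = 0.526247
V̂(x̄_st) = 1.67129
SE(x̄_st) = √1.67129 = 1.29279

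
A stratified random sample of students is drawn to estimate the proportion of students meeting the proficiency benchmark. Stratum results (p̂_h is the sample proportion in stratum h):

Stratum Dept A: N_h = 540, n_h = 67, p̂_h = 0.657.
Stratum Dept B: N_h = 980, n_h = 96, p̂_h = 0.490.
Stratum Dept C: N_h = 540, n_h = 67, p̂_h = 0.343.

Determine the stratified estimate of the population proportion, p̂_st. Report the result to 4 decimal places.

N = 2060; stratum weights W_h = N_h/N.
p̂_st = Σ W_h p̂_h = (540·0.657 + 980·0.490 + 540·0.343)/2060 = 0.49524

p̂_st ≈ 0.4952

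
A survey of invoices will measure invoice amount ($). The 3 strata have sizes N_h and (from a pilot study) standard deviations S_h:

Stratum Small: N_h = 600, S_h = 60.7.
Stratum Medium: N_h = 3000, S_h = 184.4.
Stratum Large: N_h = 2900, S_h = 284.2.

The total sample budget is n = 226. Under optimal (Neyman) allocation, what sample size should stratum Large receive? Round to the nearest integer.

Neyman allocation: n_h = n · N_h S_h / Σ N_i S_i, with n = 226.
  stratum Small: N_h·S_h = 600·60.7 = 36420.00
  stratum Medium: N_h·S_h = 3000·184.4 = 553200.00
  stratum Large: N_h·S_h = 2900·284.2 = 824180.00
Σ N_h S_h = 1413800.00
n for stratum Large = 226·824180.00/1413800.00 = 131.748 → 132

132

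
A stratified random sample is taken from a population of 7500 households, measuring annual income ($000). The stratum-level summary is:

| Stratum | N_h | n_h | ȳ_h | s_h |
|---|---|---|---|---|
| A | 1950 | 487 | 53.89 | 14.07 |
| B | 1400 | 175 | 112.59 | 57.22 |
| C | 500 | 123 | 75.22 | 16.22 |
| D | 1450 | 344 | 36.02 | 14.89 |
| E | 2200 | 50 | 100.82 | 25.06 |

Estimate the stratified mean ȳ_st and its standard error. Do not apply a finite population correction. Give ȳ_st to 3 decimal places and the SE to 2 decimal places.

ȳ_st = Σ W_h ȳ_h = (1950·53.89 + 1400·112.59 + 500·75.22 + 1450·36.02 + 2200·100.82)/7500 = 76.58060
V̂(ȳ_st) = Σ W_h² s_h²/n_h, with W_h = N_h/N and N = 7500:
  stratum A: (1950/7500)²·14.07²/487 = 0.0274793
  stratum B: (1400/7500)²·57.22²/175 = 0.651915
  stratum C: (500/7500)²·16.22²/123 = 0.00950636
  stratum D: (1450/7500)²·14.89²/344 = 0.0240904
  stratum E: (2200/7500)²·25.06²/50 = 1.08072
V̂(ȳ_st) = 1.79372
SE(ȳ_st) = √1.79372 = 1.3393

ȳ_st ≈ 76.581, SE ≈ 1.34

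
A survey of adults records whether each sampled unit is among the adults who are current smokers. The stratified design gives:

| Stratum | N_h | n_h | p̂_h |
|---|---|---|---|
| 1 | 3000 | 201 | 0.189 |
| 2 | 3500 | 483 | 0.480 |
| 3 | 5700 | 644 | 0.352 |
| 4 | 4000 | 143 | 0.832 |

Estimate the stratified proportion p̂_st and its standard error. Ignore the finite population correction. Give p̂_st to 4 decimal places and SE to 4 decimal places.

N = 16200; stratum weights W_h = N_h/N.
p̂_st = Σ W_h p̂_h = (3000·0.189 + 3500·0.480 + 5700·0.352 + 4000·0.832)/16200 = 0.46799
V̂(p̂_st) = Σ W_h² p̂_h(1−p̂_h)/(n_h−1):
  stratum 1: (3000/16200)²·0.189·0.811/200 = 2.62824e-05
  stratum 2: (3500/16200)²·0.480·0.520/482 = 2.41715e-05
  stratum 3: (5700/16200)²·0.352·0.648/643 = 4.39164e-05
  stratum 4: (4000/16200)²·0.832·0.168/142 = 6.00115e-05
V̂(p̂_st) = 0.000154382; SE = √V̂ = 0.012425

p̂_st ≈ 0.4680, SE ≈ 0.0124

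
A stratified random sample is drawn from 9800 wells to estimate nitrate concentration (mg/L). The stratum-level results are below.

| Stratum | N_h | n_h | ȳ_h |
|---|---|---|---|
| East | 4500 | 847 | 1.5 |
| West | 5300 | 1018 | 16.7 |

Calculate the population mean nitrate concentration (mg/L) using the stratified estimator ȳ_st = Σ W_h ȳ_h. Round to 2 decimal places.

N = Σ N_h = 9800. Stratum weights W_h = N_h/N.
ȳ_st = (4500·1.5 + 5300·16.7) / 9800 = 9.7204

ȳ_st ≈ 9.72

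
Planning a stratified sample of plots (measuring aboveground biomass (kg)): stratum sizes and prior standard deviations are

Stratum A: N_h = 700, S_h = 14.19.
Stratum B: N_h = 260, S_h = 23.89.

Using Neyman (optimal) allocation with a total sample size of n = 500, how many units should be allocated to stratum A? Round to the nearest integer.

Neyman allocation: n_h = n · N_h S_h / Σ N_i S_i, with n = 500.
  stratum A: N_h·S_h = 700·14.19 = 9933.00
  stratum B: N_h·S_h = 260·23.89 = 6211.40
Σ N_h S_h = 16144.40
n for stratum A = 500·9933.00/16144.40 = 307.630 → 308

308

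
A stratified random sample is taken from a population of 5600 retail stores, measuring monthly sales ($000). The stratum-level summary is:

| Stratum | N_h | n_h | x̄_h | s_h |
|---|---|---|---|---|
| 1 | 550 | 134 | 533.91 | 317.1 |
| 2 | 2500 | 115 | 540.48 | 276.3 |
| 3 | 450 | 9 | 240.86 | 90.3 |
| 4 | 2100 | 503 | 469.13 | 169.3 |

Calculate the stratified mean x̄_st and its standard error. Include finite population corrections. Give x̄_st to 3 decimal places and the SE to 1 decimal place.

x̄_st ≈ 489.002, SE ≈ 12.0

x̄_st = Σ W_h x̄_h = (550·533.91 + 2500·540.48 + 450·240.86 + 2100·469.13)/5600 = 489.00187
V̂(x̄_st) = Σ W_h² (1 − n_h/N_h) s_h²/n_h, with W_h = N_h/N and N = 5600:
  stratum 1: (550/5600)²·(1 − 134/550)·317.1²/134 = 5.47479
  stratum 2: (2500/5600)²·(1 − 115/2500)·276.3²/115 = 126.217
  stratum 3: (450/5600)²·(1 − 9/450)·90.3²/9 = 5.73334
  stratum 4: (2100/5600)²·(1 − 503/2100)·169.3²/503 = 6.09388
V̂(x̄_st) = 143.519
SE(x̄_st) = √143.519 = 11.9799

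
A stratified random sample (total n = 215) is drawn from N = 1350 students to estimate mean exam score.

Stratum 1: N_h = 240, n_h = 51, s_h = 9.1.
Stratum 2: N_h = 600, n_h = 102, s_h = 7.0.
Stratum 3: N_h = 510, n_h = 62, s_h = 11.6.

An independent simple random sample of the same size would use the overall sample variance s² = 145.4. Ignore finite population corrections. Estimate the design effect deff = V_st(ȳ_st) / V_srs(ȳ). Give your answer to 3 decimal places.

deff ≈ 0.674

V̂(ȳ_st) = Σ W_h² s_h²/n_h, with W_h = N_h/N and N = 1350:
  stratum 1: (240/1350)²·9.1²/51 = 0.0513177
  stratum 2: (600/1350)²·7.0²/102 = 0.0948923
  stratum 3: (510/1350)²·11.6²/62 = 0.30974
V_st = 0.45595
V_srs = s²/n = 145.4/215 = 0.676279
deff = V_st / V_srs = 0.45595/0.676279 = 0.6742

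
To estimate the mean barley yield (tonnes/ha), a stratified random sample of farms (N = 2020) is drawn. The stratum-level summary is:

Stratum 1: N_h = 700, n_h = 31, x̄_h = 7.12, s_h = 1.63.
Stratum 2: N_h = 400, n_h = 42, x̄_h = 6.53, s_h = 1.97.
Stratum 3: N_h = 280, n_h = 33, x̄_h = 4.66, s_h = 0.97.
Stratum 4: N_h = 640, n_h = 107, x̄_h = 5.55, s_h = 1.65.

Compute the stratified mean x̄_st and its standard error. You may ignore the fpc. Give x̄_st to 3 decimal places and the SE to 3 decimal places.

x̄_st ≈ 6.165, SE ≈ 0.130

x̄_st = Σ W_h x̄_h = (700·7.12 + 400·6.53 + 280·4.66 + 640·5.55)/2020 = 6.16475
V̂(x̄_st) = Σ W_h² s_h²/n_h, with W_h = N_h/N and N = 2020:
  stratum 1: (700/2020)²·1.63²/31 = 0.0102922
  stratum 2: (400/2020)²·1.97²/42 = 0.00362327
  stratum 3: (280/2020)²·0.97²/33 = 0.000547826
  stratum 4: (640/2020)²·1.65²/107 = 0.00255412
V̂(x̄_st) = 0.0170174
SE(x̄_st) = √0.0170174 = 0.130451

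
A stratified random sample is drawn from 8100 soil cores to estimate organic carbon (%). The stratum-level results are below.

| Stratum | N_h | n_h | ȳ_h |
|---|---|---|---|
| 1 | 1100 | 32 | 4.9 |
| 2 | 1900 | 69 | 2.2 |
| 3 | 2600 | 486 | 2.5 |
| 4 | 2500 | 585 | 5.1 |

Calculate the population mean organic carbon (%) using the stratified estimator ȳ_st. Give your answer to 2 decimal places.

N = Σ N_h = 8100. Stratum weights W_h = N_h/N.
ȳ_st = (1100·4.9 + 1900·2.2 + 2600·2.5 + 2500·5.1) / 8100 = 3.5580

ȳ_st ≈ 3.56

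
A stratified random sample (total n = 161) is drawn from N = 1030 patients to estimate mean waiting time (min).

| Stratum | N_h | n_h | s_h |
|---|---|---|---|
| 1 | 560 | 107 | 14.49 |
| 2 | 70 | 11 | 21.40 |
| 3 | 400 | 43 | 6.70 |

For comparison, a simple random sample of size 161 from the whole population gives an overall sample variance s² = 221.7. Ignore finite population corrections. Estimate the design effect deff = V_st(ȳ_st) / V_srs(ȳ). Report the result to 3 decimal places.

V̂(ȳ_st) = Σ W_h² s_h²/n_h, with W_h = N_h/N and N = 1030:
  stratum 1: (560/1030)²·14.49²/107 = 0.580036
  stratum 2: (70/1030)²·21.40²/11 = 0.19229
  stratum 3: (400/1030)²·6.70²/43 = 0.157444
V_st = 0.92977
V_srs = s²/n = 221.7/161 = 1.37702
deff = V_st / V_srs = 0.92977/1.37702 = 0.6752

deff ≈ 0.675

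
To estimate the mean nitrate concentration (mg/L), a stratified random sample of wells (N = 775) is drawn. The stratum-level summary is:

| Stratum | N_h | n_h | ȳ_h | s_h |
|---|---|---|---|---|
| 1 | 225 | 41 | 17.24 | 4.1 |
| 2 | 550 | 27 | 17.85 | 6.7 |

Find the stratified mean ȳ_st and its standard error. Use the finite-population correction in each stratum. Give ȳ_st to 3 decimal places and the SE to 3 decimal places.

ȳ_st ≈ 17.673, SE ≈ 0.908

ȳ_st = Σ W_h ȳ_h = (225·17.24 + 550·17.85)/775 = 17.67290
V̂(ȳ_st) = Σ W_h² (1 − n_h/N_h) s_h²/n_h, with W_h = N_h/N and N = 775:
  stratum 1: (225/775)²·(1 − 41/225)·4.1²/41 = 0.0282606
  stratum 2: (550/775)²·(1 − 27/550)·6.7²/27 = 0.796245
V̂(ȳ_st) = 0.824506
SE(ȳ_st) = √0.824506 = 0.908023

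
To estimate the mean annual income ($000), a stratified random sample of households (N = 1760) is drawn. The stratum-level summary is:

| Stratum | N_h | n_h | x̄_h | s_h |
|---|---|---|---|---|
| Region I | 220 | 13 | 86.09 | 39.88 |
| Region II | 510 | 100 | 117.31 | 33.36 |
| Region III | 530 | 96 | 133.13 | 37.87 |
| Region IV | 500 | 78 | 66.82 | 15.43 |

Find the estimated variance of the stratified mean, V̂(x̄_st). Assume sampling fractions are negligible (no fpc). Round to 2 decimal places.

V̂(x̄_st) = Σ W_h² s_h²/n_h, with W_h = N_h/N and N = 1760:
  stratum Region I: (220/1760)²·39.88²/13 = 1.91156
  stratum Region II: (510/1760)²·33.36²/100 = 0.934474
  stratum Region III: (530/1760)²·37.87²/96 = 1.35471
  stratum Region IV: (500/1760)²·15.43²/78 = 0.24635
V̂(x̄_st) = 4.44709

V̂(x̄_st) ≈ 4.45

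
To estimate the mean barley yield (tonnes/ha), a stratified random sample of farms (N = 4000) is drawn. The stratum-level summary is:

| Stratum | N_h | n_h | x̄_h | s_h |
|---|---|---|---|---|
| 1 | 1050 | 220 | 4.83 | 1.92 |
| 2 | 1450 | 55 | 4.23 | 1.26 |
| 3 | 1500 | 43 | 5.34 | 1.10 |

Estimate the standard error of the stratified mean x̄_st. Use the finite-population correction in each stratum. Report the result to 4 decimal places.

V̂(x̄_st) = Σ W_h² (1 − n_h/N_h) s_h²/n_h, with W_h = N_h/N and N = 4000:
  stratum 1: (1050/4000)²·(1 − 220/1050)·1.92²/220 = 0.000912698
  stratum 2: (1450/4000)²·(1 − 55/1450)·1.26²/55 = 0.00364922
  stratum 3: (1500/4000)²·(1 − 43/1500)·1.10²/43 = 0.00384368
V̂(x̄_st) = 0.00840561
SE(x̄_st) = √0.00840561 = 0.0916821

SE(x̄_st) ≈ 0.0917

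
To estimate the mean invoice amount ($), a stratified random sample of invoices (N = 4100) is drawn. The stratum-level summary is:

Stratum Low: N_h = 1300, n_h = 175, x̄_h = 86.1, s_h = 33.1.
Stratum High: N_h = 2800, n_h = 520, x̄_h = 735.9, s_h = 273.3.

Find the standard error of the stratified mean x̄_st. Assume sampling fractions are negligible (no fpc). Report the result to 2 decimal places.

V̂(x̄_st) = Σ W_h² s_h²/n_h, with W_h = N_h/N and N = 4100:
  stratum Low: (1300/4100)²·33.1²/175 = 0.629415
  stratum High: (2800/4100)²·273.3²/520 = 66.9922
V̂(x̄_st) = 67.6216
SE(x̄_st) = √67.6216 = 8.22324

SE(x̄_st) ≈ 8.22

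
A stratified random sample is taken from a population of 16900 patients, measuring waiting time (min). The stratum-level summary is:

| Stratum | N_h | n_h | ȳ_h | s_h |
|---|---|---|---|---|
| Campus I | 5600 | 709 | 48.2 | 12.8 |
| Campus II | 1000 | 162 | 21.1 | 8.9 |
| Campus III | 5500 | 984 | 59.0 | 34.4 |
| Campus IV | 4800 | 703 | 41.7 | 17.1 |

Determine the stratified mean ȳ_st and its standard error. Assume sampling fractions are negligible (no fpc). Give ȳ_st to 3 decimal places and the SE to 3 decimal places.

ȳ_st ≈ 48.265, SE ≈ 0.434

ȳ_st = Σ W_h ȳ_h = (5600·48.2 + 1000·21.1 + 5500·59.0 + 4800·41.7)/16900 = 48.26509
V̂(ȳ_st) = Σ W_h² s_h²/n_h, with W_h = N_h/N and N = 16900:
  stratum Campus I: (5600/16900)²·12.8²/709 = 0.0253733
  stratum Campus II: (1000/16900)²·8.9²/162 = 0.00171195
  stratum Campus III: (5500/16900)²·34.4²/984 = 0.127372
  stratum Campus IV: (4800/16900)²·17.1²/703 = 0.0335541
V̂(ȳ_st) = 0.188011
SE(ȳ_st) = √0.188011 = 0.433603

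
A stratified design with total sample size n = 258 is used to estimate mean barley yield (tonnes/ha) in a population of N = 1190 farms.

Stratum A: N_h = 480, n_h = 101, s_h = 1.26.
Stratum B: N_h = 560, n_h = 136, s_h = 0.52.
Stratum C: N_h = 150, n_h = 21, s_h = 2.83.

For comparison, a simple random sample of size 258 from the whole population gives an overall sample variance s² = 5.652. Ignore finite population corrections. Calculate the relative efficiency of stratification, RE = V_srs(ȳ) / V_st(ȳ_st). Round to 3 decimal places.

RE ≈ 2.419

V̂(ȳ_st) = Σ W_h² s_h²/n_h, with W_h = N_h/N and N = 1190:
  stratum A: (480/1190)²·1.26²/101 = 0.00255746
  stratum B: (560/1190)²·0.52²/136 = 0.000440301
  stratum C: (150/1190)²·2.83²/21 = 0.00605958
V_st = 0.00905733
V_srs = s²/n = 5.652/258 = 0.021907
Relative efficiency = V_srs / V_st = 0.021907/0.00905733 = 2.4187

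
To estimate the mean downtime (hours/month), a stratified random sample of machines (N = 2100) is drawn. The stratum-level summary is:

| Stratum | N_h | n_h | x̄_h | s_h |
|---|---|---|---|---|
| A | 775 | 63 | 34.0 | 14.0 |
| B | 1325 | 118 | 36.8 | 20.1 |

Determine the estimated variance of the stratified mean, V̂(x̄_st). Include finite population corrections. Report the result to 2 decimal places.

V̂(x̄_st) = Σ W_h² (1 − n_h/N_h) s_h²/n_h, with W_h = N_h/N and N = 2100:
  stratum A: (775/2100)²·(1 − 63/775)·14.0²/63 = 0.389277
  stratum B: (1325/2100)²·(1 − 118/1325)·20.1²/118 = 1.24164
V̂(x̄_st) = 1.63091

V̂(x̄_st) ≈ 1.63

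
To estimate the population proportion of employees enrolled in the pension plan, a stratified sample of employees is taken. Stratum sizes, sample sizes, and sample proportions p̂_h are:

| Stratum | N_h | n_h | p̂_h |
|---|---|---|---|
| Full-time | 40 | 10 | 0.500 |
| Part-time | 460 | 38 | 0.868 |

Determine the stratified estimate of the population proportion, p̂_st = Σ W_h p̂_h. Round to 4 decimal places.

N = 500; stratum weights W_h = N_h/N.
p̂_st = Σ W_h p̂_h = (40·0.500 + 460·0.868)/500 = 0.83856

p̂_st ≈ 0.8386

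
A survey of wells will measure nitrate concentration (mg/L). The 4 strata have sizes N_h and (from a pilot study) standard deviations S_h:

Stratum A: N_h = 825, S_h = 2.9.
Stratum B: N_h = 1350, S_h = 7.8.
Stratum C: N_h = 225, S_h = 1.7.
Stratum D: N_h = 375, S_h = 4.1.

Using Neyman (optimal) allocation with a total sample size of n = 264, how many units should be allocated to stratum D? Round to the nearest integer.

27

Neyman allocation: n_h = n · N_h S_h / Σ N_i S_i, with n = 264.
  stratum A: N_h·S_h = 825·2.9 = 2392.50
  stratum B: N_h·S_h = 1350·7.8 = 10530.00
  stratum C: N_h·S_h = 225·1.7 = 382.50
  stratum D: N_h·S_h = 375·4.1 = 1537.50
Σ N_h S_h = 14842.50
n for stratum D = 264·1537.50/14842.50 = 27.347 → 27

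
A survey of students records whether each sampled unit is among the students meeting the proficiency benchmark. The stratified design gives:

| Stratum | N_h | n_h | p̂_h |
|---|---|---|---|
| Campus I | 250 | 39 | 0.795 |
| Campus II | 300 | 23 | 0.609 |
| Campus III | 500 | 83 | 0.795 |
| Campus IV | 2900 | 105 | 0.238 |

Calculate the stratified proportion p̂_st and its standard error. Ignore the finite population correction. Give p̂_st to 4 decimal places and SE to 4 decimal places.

p̂_st ≈ 0.3719, SE ≈ 0.0324

N = 3950; stratum weights W_h = N_h/N.
p̂_st = Σ W_h p̂_h = (250·0.795 + 300·0.609 + 500·0.795 + 2900·0.238)/3950 = 0.37194
V̂(p̂_st) = Σ W_h² p̂_h(1−p̂_h)/(n_h−1):
  stratum Campus I: (250/3950)²·0.795·0.205/38 = 1.718e-05
  stratum Campus II: (300/3950)²·0.609·0.391/22 = 6.24338e-05
  stratum Campus III: (500/3950)²·0.795·0.205/82 = 3.18459e-05
  stratum Campus IV: (2900/3950)²·0.238·0.762/104 = 0.000939941
V̂(p̂_st) = 0.0010514; SE = √V̂ = 0.0324253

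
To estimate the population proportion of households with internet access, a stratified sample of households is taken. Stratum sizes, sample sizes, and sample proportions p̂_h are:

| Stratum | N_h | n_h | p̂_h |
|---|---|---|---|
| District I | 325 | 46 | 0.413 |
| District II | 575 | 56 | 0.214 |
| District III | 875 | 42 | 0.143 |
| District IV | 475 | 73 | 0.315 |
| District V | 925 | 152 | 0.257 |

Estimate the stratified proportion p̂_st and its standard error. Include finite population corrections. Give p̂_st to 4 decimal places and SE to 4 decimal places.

N = 3175; stratum weights W_h = N_h/N.
p̂_st = Σ W_h p̂_h = (325·0.413 + 575·0.214 + 875·0.143 + 475·0.315 + 925·0.257)/3175 = 0.24244
V̂(p̂_st) = Σ W_h² (1 − n_h/N_h) p̂_h(1−p̂_h)/(n_h−1):
  stratum District I: (325/3175)²·(1 − 46/325)·0.413·0.587/45 = 4.84591e-05
  stratum District II: (575/3175)²·(1 − 56/575)·0.214·0.786/55 = 9.0536e-05
  stratum District III: (875/3175)²·(1 − 42/875)·0.143·0.857/41 = 0.000216122
  stratum District IV: (475/3175)²·(1 − 73/475)·0.315·0.685/72 = 5.67676e-05
  stratum District V: (925/3175)²·(1 − 152/925)·0.257·0.743/151 = 8.96972e-05
V̂(p̂_st) = 0.000501582; SE = √V̂ = 0.022396

p̂_st ≈ 0.2424, SE ≈ 0.0224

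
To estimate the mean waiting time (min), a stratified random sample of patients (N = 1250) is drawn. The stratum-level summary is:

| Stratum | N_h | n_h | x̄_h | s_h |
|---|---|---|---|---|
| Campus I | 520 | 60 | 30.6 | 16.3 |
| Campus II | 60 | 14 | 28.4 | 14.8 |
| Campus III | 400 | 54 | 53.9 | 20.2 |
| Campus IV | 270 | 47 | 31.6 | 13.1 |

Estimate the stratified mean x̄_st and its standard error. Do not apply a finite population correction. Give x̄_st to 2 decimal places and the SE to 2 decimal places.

x̄_st = Σ W_h x̄_h = (520·30.6 + 60·28.4 + 400·53.9 + 270·31.6)/1250 = 38.16640
V̂(x̄_st) = Σ W_h² s_h²/n_h, with W_h = N_h/N and N = 1250:
  stratum Campus I: (520/1250)²·16.3²/60 = 0.766321
  stratum Campus II: (60/1250)²·14.8²/14 = 0.0360477
  stratum Campus III: (400/1250)²·20.2²/54 = 0.773765
  stratum Campus IV: (270/1250)²·13.1²/47 = 0.170354
V̂(x̄_st) = 1.74649
SE(x̄_st) = √1.74649 = 1.32155

x̄_st ≈ 38.17, SE ≈ 1.32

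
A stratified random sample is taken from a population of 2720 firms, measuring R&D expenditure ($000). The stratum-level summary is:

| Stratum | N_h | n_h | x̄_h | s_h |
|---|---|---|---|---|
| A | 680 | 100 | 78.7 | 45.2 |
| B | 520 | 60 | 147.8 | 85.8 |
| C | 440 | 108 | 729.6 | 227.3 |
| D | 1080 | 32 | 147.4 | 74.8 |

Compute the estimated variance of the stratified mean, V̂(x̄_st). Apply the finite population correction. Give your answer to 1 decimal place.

V̂(x̄_st) = Σ W_h² (1 − n_h/N_h) s_h²/n_h, with W_h = N_h/N and N = 2720:
  stratum A: (680/2720)²·(1 − 100/680)·45.2²/100 = 1.08912
  stratum B: (520/2720)²·(1 − 60/520)·85.8²/60 = 3.96686
  stratum C: (440/2720)²·(1 − 108/440)·227.3²/108 = 9.44557
  stratum D: (1080/2720)²·(1 − 32/1080)·74.8²/32 = 26.7486
V̂(x̄_st) = 41.2501

V̂(x̄_st) ≈ 41.3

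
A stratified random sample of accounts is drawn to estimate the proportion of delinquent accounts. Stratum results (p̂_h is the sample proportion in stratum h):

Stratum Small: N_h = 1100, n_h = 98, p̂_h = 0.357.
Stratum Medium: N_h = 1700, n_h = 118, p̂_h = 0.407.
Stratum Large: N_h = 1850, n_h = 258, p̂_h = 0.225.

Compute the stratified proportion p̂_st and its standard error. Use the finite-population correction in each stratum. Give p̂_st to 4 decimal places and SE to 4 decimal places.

N = 4650; stratum weights W_h = N_h/N.
p̂_st = Σ W_h p̂_h = (1100·0.357 + 1700·0.407 + 1850·0.225)/4650 = 0.32276
V̂(p̂_st) = Σ W_h² (1 − n_h/N_h) p̂_h(1−p̂_h)/(n_h−1):
  stratum Small: (1100/4650)²·(1 − 98/1100)·0.357·0.643/97 = 0.000120632
  stratum Medium: (1700/4650)²·(1 − 118/1700)·0.407·0.593/117 = 0.000256574
  stratum Large: (1850/4650)²·(1 − 258/1850)·0.225·0.775/257 = 9.24187e-05
V̂(p̂_st) = 0.000469625; SE = √V̂ = 0.0216708

p̂_st ≈ 0.3228, SE ≈ 0.0217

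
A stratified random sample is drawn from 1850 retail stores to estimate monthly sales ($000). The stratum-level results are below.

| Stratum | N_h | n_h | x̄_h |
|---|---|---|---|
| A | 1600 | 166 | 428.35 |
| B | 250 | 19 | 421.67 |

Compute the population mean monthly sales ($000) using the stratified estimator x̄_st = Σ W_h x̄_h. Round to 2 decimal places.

N = Σ N_h = 1850. Stratum weights W_h = N_h/N.
x̄_st = (1600·428.35 + 250·421.67) / 1850 = 427.4473

x̄_st ≈ 427.45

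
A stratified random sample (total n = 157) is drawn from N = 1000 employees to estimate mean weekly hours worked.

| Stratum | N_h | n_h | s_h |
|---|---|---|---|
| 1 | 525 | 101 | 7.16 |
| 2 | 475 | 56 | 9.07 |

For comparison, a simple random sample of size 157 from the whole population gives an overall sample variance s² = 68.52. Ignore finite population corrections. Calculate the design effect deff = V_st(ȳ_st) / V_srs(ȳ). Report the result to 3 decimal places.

deff ≈ 1.080

V̂(ȳ_st) = Σ W_h² s_h²/n_h, with W_h = N_h/N and N = 1000:
  stratum 1: (525/1000)²·7.16²/101 = 0.139902
  stratum 2: (475/1000)²·9.07²/56 = 0.331447
V_st = 0.471349
V_srs = s²/n = 68.52/157 = 0.436433
deff = V_st / V_srs = 0.471349/0.436433 = 1.0800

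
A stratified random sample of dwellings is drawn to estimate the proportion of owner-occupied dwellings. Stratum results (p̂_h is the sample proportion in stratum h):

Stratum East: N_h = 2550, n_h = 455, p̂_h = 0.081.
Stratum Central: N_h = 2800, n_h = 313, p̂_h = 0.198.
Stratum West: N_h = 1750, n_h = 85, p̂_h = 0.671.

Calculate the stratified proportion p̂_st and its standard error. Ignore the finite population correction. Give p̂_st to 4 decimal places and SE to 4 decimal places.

N = 7100; stratum weights W_h = N_h/N.
p̂_st = Σ W_h p̂_h = (2550·0.081 + 2800·0.198 + 1750·0.671)/7100 = 0.27256
V̂(p̂_st) = Σ W_h² p̂_h(1−p̂_h)/(n_h−1):
  stratum East: (2550/7100)²·0.081·0.919/454 = 2.11499e-05
  stratum Central: (2800/7100)²·0.198·0.802/312 = 7.91561e-05
  stratum West: (1750/7100)²·0.671·0.329/84 = 0.000159661
V̂(p̂_st) = 0.000259967; SE = √V̂ = 0.0161235

p̂_st ≈ 0.2726, SE ≈ 0.0161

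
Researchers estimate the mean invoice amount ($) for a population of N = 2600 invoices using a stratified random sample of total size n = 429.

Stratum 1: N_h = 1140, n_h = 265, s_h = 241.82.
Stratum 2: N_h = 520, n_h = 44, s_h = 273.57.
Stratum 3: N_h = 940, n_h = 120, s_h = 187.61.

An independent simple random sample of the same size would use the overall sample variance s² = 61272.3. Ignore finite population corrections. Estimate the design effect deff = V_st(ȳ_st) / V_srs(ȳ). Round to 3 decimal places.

deff ≈ 1.042

V̂(ȳ_st) = Σ W_h² s_h²/n_h, with W_h = N_h/N and N = 2600:
  stratum 1: (1140/2600)²·241.82²/265 = 42.423
  stratum 2: (520/2600)²·273.57²/44 = 68.0369
  stratum 3: (940/2600)²·187.61²/120 = 38.3389
V_st = 148.799
V_srs = s²/n = 61272.3/429 = 142.826
deff = V_st / V_srs = 148.799/142.826 = 1.0418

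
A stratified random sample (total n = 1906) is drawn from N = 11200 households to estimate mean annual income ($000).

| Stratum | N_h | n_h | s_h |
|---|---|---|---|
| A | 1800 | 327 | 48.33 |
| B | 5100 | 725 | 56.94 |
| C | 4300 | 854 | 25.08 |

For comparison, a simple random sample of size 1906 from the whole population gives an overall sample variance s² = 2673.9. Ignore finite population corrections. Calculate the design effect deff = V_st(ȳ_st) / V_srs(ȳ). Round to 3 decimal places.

deff ≈ 0.870

V̂(ȳ_st) = Σ W_h² s_h²/n_h, with W_h = N_h/N and N = 11200:
  stratum A: (1800/11200)²·48.33²/327 = 0.184499
  stratum B: (5100/11200)²·56.94²/725 = 0.927259
  stratum C: (4300/11200)²·25.08²/854 = 0.108567
V_st = 1.22033
V_srs = s²/n = 2673.9/1906 = 1.40289
deff = V_st / V_srs = 1.22033/1.40289 = 0.8699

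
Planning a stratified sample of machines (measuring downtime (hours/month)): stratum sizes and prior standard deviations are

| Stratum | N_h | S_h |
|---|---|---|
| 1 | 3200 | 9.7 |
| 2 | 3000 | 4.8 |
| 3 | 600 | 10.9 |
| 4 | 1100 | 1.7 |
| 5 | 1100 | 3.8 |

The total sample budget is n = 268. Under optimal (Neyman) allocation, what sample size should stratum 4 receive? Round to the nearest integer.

9

Neyman allocation: n_h = n · N_h S_h / Σ N_i S_i, with n = 268.
  stratum 1: N_h·S_h = 3200·9.7 = 31040.00
  stratum 2: N_h·S_h = 3000·4.8 = 14400.00
  stratum 3: N_h·S_h = 600·10.9 = 6540.00
  stratum 4: N_h·S_h = 1100·1.7 = 1870.00
  stratum 5: N_h·S_h = 1100·3.8 = 4180.00
Σ N_h S_h = 58030.00
n for stratum 4 = 268·1870.00/58030.00 = 8.636 → 9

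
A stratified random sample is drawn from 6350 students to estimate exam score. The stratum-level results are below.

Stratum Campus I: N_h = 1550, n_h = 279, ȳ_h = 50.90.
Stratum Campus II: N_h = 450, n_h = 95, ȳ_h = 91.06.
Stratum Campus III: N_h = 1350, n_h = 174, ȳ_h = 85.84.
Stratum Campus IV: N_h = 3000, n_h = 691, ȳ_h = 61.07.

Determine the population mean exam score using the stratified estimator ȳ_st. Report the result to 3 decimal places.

ȳ_st ≈ 65.979

N = Σ N_h = 6350. Stratum weights W_h = N_h/N.
ȳ_st = (1550·50.90 + 450·91.06 + 1350·85.84 + 3000·61.07) / 6350 = 65.97890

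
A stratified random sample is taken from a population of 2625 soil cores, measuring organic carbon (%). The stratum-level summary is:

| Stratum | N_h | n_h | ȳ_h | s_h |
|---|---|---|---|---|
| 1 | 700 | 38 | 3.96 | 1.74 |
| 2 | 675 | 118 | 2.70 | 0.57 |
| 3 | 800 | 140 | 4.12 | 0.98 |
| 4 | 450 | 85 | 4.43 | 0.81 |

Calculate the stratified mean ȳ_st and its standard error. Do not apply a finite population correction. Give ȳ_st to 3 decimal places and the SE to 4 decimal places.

ȳ_st ≈ 3.765, SE ≈ 0.0819

ȳ_st = Σ W_h ȳ_h = (700·3.96 + 675·2.70 + 800·4.12 + 450·4.43)/2625 = 3.76533
V̂(ȳ_st) = Σ W_h² s_h²/n_h, with W_h = N_h/N and N = 2625:
  stratum 1: (700/2625)²·1.74²/38 = 0.00566568
  stratum 2: (675/2625)²·0.57²/118 = 0.000182061
  stratum 3: (800/2625)²·0.98²/140 = 0.000637156
  stratum 4: (450/2625)²·0.81²/85 = 0.000226839
V̂(ȳ_st) = 0.00671174
SE(ȳ_st) = √0.00671174 = 0.0819252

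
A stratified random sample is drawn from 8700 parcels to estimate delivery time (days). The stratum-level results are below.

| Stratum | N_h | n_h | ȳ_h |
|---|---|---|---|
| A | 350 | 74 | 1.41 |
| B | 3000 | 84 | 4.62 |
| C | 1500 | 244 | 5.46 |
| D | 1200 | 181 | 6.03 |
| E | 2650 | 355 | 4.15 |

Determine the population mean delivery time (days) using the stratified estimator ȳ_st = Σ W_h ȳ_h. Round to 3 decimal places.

ȳ_st ≈ 4.687

N = Σ N_h = 8700. Stratum weights W_h = N_h/N.
ȳ_st = (350·1.41 + 3000·4.62 + 1500·5.46 + 1200·6.03 + 2650·4.15) / 8700 = 4.68701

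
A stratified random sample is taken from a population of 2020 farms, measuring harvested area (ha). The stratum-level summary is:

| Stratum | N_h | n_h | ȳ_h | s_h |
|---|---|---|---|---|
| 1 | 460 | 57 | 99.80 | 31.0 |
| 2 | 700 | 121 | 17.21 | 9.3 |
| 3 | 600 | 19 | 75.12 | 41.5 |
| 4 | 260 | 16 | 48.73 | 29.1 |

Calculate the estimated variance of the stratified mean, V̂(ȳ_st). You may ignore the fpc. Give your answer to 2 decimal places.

V̂(ȳ_st) = Σ W_h² s_h²/n_h, with W_h = N_h/N and N = 2020:
  stratum 1: (460/2020)²·31.0²/57 = 0.874302
  stratum 2: (700/2020)²·9.3²/121 = 0.0858369
  stratum 3: (600/2020)²·41.5²/19 = 7.99728
  stratum 4: (260/2020)²·29.1²/16 = 0.876819
V̂(ȳ_st) = 9.83424

V̂(ȳ_st) ≈ 9.83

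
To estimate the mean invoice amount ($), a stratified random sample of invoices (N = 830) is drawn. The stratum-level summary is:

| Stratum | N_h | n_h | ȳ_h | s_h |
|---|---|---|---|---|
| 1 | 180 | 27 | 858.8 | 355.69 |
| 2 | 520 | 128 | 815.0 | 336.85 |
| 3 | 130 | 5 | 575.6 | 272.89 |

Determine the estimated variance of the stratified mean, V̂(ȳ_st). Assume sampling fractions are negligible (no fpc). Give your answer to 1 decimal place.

V̂(ȳ_st) ≈ 933.7

V̂(ȳ_st) = Σ W_h² s_h²/n_h, with W_h = N_h/N and N = 830:
  stratum 1: (180/830)²·355.69²/27 = 220.378
  stratum 2: (520/830)²·336.85²/128 = 347.947
  stratum 3: (130/830)²·272.89²/5 = 365.372
V̂(ȳ_st) = 933.698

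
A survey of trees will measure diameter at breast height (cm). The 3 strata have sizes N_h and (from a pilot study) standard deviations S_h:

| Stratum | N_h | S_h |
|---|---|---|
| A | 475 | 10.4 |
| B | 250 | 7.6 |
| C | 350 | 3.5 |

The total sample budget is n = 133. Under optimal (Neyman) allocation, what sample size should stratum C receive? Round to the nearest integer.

20

Neyman allocation: n_h = n · N_h S_h / Σ N_i S_i, with n = 133.
  stratum A: N_h·S_h = 475·10.4 = 4940.00
  stratum B: N_h·S_h = 250·7.6 = 1900.00
  stratum C: N_h·S_h = 350·3.5 = 1225.00
Σ N_h S_h = 8065.00
n for stratum C = 133·1225.00/8065.00 = 20.201 → 20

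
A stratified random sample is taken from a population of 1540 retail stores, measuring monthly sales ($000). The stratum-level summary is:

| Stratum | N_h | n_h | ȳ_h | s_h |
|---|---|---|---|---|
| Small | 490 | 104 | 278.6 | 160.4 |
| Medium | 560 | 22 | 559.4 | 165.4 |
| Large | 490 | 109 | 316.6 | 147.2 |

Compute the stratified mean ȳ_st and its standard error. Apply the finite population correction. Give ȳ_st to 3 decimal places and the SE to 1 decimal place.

ȳ_st = Σ W_h ȳ_h = (490·278.6 + 560·559.4 + 490·316.6)/1540 = 392.80000
V̂(ȳ_st) = Σ W_h² (1 − n_h/N_h) s_h²/n_h, with W_h = N_h/N and N = 1540:
  stratum Small: (490/1540)²·(1 − 104/490)·160.4²/104 = 19.7296
  stratum Medium: (560/1540)²·(1 − 22/560)·165.4²/22 = 157.971
  stratum Large: (490/1540)²·(1 − 109/490)·147.2²/109 = 15.6484
V̂(ȳ_st) = 193.349
SE(ȳ_st) = √193.349 = 13.905

ȳ_st ≈ 392.800, SE ≈ 13.9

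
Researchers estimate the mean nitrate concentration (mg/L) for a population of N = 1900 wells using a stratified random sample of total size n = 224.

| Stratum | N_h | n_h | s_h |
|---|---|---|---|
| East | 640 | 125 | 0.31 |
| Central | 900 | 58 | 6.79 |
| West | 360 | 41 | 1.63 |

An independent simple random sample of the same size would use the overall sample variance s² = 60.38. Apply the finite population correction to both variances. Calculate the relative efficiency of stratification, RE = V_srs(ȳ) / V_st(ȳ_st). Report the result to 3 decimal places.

RE ≈ 1.407

V̂(ȳ_st) = Σ W_h² (1 − n_h/N_h) s_h²/n_h, with W_h = N_h/N and N = 1900:
  stratum East: (640/1900)²·(1 − 125/640)·0.31²/125 = 7.01929e-05
  stratum Central: (900/1900)²·(1 − 58/900)·6.79²/58 = 0.166863
  stratum West: (360/1900)²·(1 − 41/360)·1.63²/41 = 0.00206147
V_st = 0.168994
V_srs = (1 − 224/1900)·60.38/224 = 0.237775
Relative efficiency = V_srs / V_st = 0.237775/0.168994 = 1.4070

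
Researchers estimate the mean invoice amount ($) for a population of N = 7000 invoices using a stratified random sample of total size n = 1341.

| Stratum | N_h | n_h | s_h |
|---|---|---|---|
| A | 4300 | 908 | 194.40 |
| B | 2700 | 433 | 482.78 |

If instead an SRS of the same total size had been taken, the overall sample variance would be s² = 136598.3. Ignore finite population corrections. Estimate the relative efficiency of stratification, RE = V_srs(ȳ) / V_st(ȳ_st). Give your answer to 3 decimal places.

RE ≈ 1.063

V̂(ȳ_st) = Σ W_h² s_h²/n_h, with W_h = N_h/N and N = 7000:
  stratum A: (4300/7000)²·194.40²/908 = 15.7053
  stratum B: (2700/7000)²·482.78²/433 = 80.0833
V_st = 95.7887
V_srs = s²/n = 136598.3/1341 = 101.863
Relative efficiency = V_srs / V_st = 101.863/95.7887 = 1.0634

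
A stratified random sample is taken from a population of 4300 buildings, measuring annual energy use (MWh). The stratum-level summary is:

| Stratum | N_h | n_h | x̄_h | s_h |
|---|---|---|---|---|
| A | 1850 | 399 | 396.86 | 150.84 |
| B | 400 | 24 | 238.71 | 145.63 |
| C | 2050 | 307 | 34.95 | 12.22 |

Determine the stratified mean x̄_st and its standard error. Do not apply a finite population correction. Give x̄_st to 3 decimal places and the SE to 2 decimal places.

x̄_st = Σ W_h x̄_h = (1850·396.86 + 400·238.71 + 2050·34.95)/4300 = 209.60988
V̂(x̄_st) = Σ W_h² s_h²/n_h, with W_h = N_h/N and N = 4300:
  stratum A: (1850/4300)²·150.84²/399 = 10.5552
  stratum B: (400/4300)²·145.63²/24 = 7.64669
  stratum C: (2050/4300)²·12.22²/307 = 0.110554
V̂(x̄_st) = 18.3125
SE(x̄_st) = √18.3125 = 4.2793

x̄_st ≈ 209.610, SE ≈ 4.28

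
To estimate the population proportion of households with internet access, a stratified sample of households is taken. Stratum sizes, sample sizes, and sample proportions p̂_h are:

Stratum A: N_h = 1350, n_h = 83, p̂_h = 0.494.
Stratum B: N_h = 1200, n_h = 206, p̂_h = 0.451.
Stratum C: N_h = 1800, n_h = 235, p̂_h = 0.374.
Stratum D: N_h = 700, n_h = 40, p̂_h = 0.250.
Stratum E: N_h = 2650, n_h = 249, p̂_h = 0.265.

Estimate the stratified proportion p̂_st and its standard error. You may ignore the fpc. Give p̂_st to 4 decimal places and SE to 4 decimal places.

N = 7700; stratum weights W_h = N_h/N.
p̂_st = Σ W_h p̂_h = (1350·0.494 + 1200·0.451 + 1800·0.374 + 700·0.250 + 2650·0.265)/7700 = 0.35825
V̂(p̂_st) = Σ W_h² p̂_h(1−p̂_h)/(n_h−1):
  stratum A: (1350/7700)²·0.494·0.506/82 = 9.37022e-05
  stratum B: (1200/7700)²·0.451·0.549/205 = 2.93343e-05
  stratum C: (1800/7700)²·0.374·0.626/234 = 5.46756e-05
  stratum D: (700/7700)²·0.250·0.750/39 = 3.9733e-05
  stratum E: (2650/7700)²·0.265·0.735/248 = 9.30233e-05
V̂(p̂_st) = 0.000310468; SE = √V̂ = 0.0176201

p̂_st ≈ 0.3583, SE ≈ 0.0176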